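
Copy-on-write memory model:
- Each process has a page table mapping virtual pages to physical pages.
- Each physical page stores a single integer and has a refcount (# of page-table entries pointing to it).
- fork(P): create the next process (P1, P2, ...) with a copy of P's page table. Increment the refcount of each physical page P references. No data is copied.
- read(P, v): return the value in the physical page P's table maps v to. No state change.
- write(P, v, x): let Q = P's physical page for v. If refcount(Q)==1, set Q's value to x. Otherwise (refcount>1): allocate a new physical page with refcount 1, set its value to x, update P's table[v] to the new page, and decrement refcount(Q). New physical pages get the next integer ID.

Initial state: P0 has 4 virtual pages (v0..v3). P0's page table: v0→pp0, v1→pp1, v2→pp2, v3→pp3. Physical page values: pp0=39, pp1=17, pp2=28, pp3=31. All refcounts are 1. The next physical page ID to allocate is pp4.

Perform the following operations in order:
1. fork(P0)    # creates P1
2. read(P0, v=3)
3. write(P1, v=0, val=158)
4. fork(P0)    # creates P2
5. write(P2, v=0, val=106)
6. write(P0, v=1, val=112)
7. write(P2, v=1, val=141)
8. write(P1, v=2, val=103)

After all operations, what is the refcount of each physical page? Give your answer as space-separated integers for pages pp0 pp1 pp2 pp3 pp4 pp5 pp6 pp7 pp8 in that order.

Answer: 1 1 2 3 1 1 1 1 1

Derivation:
Op 1: fork(P0) -> P1. 4 ppages; refcounts: pp0:2 pp1:2 pp2:2 pp3:2
Op 2: read(P0, v3) -> 31. No state change.
Op 3: write(P1, v0, 158). refcount(pp0)=2>1 -> COPY to pp4. 5 ppages; refcounts: pp0:1 pp1:2 pp2:2 pp3:2 pp4:1
Op 4: fork(P0) -> P2. 5 ppages; refcounts: pp0:2 pp1:3 pp2:3 pp3:3 pp4:1
Op 5: write(P2, v0, 106). refcount(pp0)=2>1 -> COPY to pp5. 6 ppages; refcounts: pp0:1 pp1:3 pp2:3 pp3:3 pp4:1 pp5:1
Op 6: write(P0, v1, 112). refcount(pp1)=3>1 -> COPY to pp6. 7 ppages; refcounts: pp0:1 pp1:2 pp2:3 pp3:3 pp4:1 pp5:1 pp6:1
Op 7: write(P2, v1, 141). refcount(pp1)=2>1 -> COPY to pp7. 8 ppages; refcounts: pp0:1 pp1:1 pp2:3 pp3:3 pp4:1 pp5:1 pp6:1 pp7:1
Op 8: write(P1, v2, 103). refcount(pp2)=3>1 -> COPY to pp8. 9 ppages; refcounts: pp0:1 pp1:1 pp2:2 pp3:3 pp4:1 pp5:1 pp6:1 pp7:1 pp8:1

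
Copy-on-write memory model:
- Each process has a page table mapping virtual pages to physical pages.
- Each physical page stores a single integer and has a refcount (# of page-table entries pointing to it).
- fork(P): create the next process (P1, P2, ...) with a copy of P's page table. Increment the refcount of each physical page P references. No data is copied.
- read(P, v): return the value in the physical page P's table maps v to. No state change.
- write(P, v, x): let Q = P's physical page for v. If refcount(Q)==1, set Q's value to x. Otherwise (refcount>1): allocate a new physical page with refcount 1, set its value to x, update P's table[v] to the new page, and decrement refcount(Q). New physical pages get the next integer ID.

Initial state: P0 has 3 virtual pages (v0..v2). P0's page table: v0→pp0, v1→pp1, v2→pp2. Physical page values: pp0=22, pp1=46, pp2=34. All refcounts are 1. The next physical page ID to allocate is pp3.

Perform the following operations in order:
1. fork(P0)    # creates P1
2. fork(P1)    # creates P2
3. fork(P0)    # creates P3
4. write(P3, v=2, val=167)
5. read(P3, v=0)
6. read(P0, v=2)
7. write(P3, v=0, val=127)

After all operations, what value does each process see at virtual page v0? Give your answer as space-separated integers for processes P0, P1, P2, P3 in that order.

Op 1: fork(P0) -> P1. 3 ppages; refcounts: pp0:2 pp1:2 pp2:2
Op 2: fork(P1) -> P2. 3 ppages; refcounts: pp0:3 pp1:3 pp2:3
Op 3: fork(P0) -> P3. 3 ppages; refcounts: pp0:4 pp1:4 pp2:4
Op 4: write(P3, v2, 167). refcount(pp2)=4>1 -> COPY to pp3. 4 ppages; refcounts: pp0:4 pp1:4 pp2:3 pp3:1
Op 5: read(P3, v0) -> 22. No state change.
Op 6: read(P0, v2) -> 34. No state change.
Op 7: write(P3, v0, 127). refcount(pp0)=4>1 -> COPY to pp4. 5 ppages; refcounts: pp0:3 pp1:4 pp2:3 pp3:1 pp4:1
P0: v0 -> pp0 = 22
P1: v0 -> pp0 = 22
P2: v0 -> pp0 = 22
P3: v0 -> pp4 = 127

Answer: 22 22 22 127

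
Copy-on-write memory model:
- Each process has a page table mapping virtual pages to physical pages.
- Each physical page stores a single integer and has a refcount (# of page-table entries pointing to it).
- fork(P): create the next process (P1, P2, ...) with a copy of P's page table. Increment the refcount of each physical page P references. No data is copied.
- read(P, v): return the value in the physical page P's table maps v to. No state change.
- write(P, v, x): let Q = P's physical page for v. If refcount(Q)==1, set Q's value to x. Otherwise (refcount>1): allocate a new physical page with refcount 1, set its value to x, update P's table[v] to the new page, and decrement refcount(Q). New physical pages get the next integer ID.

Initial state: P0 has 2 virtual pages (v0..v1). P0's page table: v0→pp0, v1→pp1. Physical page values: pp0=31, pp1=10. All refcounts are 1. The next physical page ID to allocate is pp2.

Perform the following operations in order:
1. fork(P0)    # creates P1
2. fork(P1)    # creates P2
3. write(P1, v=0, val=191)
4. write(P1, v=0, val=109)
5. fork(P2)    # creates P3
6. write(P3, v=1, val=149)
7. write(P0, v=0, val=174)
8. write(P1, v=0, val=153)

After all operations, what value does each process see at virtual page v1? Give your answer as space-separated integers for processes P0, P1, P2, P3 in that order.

Op 1: fork(P0) -> P1. 2 ppages; refcounts: pp0:2 pp1:2
Op 2: fork(P1) -> P2. 2 ppages; refcounts: pp0:3 pp1:3
Op 3: write(P1, v0, 191). refcount(pp0)=3>1 -> COPY to pp2. 3 ppages; refcounts: pp0:2 pp1:3 pp2:1
Op 4: write(P1, v0, 109). refcount(pp2)=1 -> write in place. 3 ppages; refcounts: pp0:2 pp1:3 pp2:1
Op 5: fork(P2) -> P3. 3 ppages; refcounts: pp0:3 pp1:4 pp2:1
Op 6: write(P3, v1, 149). refcount(pp1)=4>1 -> COPY to pp3. 4 ppages; refcounts: pp0:3 pp1:3 pp2:1 pp3:1
Op 7: write(P0, v0, 174). refcount(pp0)=3>1 -> COPY to pp4. 5 ppages; refcounts: pp0:2 pp1:3 pp2:1 pp3:1 pp4:1
Op 8: write(P1, v0, 153). refcount(pp2)=1 -> write in place. 5 ppages; refcounts: pp0:2 pp1:3 pp2:1 pp3:1 pp4:1
P0: v1 -> pp1 = 10
P1: v1 -> pp1 = 10
P2: v1 -> pp1 = 10
P3: v1 -> pp3 = 149

Answer: 10 10 10 149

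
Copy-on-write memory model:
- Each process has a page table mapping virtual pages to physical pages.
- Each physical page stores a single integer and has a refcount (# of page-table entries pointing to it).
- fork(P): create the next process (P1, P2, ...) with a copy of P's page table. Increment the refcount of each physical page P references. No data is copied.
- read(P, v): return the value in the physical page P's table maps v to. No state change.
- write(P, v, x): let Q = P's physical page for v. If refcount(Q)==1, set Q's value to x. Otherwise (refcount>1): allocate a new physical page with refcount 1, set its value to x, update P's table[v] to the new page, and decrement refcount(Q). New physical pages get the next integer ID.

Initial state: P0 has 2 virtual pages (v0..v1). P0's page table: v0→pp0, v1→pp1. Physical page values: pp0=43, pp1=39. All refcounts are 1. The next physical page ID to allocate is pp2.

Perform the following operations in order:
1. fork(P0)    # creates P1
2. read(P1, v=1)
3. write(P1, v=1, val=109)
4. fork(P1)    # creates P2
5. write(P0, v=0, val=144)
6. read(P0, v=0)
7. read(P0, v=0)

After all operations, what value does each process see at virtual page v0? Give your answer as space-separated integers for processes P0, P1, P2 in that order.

Op 1: fork(P0) -> P1. 2 ppages; refcounts: pp0:2 pp1:2
Op 2: read(P1, v1) -> 39. No state change.
Op 3: write(P1, v1, 109). refcount(pp1)=2>1 -> COPY to pp2. 3 ppages; refcounts: pp0:2 pp1:1 pp2:1
Op 4: fork(P1) -> P2. 3 ppages; refcounts: pp0:3 pp1:1 pp2:2
Op 5: write(P0, v0, 144). refcount(pp0)=3>1 -> COPY to pp3. 4 ppages; refcounts: pp0:2 pp1:1 pp2:2 pp3:1
Op 6: read(P0, v0) -> 144. No state change.
Op 7: read(P0, v0) -> 144. No state change.
P0: v0 -> pp3 = 144
P1: v0 -> pp0 = 43
P2: v0 -> pp0 = 43

Answer: 144 43 43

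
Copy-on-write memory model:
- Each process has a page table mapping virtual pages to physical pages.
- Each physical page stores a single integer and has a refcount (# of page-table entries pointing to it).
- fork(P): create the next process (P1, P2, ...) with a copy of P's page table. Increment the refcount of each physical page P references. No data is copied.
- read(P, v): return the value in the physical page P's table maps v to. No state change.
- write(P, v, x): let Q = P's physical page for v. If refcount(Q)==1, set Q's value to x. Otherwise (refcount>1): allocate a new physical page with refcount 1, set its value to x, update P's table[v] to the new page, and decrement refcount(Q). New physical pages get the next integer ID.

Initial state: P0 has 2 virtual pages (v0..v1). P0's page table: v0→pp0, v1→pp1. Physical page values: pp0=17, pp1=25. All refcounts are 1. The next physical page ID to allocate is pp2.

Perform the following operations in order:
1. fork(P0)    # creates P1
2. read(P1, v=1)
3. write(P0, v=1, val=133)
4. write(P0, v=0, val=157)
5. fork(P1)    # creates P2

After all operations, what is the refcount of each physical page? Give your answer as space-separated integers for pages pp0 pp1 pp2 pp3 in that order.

Answer: 2 2 1 1

Derivation:
Op 1: fork(P0) -> P1. 2 ppages; refcounts: pp0:2 pp1:2
Op 2: read(P1, v1) -> 25. No state change.
Op 3: write(P0, v1, 133). refcount(pp1)=2>1 -> COPY to pp2. 3 ppages; refcounts: pp0:2 pp1:1 pp2:1
Op 4: write(P0, v0, 157). refcount(pp0)=2>1 -> COPY to pp3. 4 ppages; refcounts: pp0:1 pp1:1 pp2:1 pp3:1
Op 5: fork(P1) -> P2. 4 ppages; refcounts: pp0:2 pp1:2 pp2:1 pp3:1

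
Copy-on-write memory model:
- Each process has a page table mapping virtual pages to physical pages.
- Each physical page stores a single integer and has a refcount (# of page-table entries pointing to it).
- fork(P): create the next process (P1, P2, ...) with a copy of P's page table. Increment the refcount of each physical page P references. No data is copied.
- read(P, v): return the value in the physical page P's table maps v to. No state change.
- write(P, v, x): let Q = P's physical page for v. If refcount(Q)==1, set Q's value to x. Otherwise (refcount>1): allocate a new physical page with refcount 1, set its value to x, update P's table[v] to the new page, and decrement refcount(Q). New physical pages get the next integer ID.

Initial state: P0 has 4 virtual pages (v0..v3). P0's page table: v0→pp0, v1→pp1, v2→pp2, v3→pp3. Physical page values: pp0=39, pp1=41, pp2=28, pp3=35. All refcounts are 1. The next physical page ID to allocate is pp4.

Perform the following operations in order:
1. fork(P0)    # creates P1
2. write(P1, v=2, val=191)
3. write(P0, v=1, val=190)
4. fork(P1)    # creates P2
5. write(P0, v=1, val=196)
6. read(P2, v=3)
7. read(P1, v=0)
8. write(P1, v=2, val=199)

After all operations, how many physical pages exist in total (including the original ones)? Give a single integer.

Answer: 7

Derivation:
Op 1: fork(P0) -> P1. 4 ppages; refcounts: pp0:2 pp1:2 pp2:2 pp3:2
Op 2: write(P1, v2, 191). refcount(pp2)=2>1 -> COPY to pp4. 5 ppages; refcounts: pp0:2 pp1:2 pp2:1 pp3:2 pp4:1
Op 3: write(P0, v1, 190). refcount(pp1)=2>1 -> COPY to pp5. 6 ppages; refcounts: pp0:2 pp1:1 pp2:1 pp3:2 pp4:1 pp5:1
Op 4: fork(P1) -> P2. 6 ppages; refcounts: pp0:3 pp1:2 pp2:1 pp3:3 pp4:2 pp5:1
Op 5: write(P0, v1, 196). refcount(pp5)=1 -> write in place. 6 ppages; refcounts: pp0:3 pp1:2 pp2:1 pp3:3 pp4:2 pp5:1
Op 6: read(P2, v3) -> 35. No state change.
Op 7: read(P1, v0) -> 39. No state change.
Op 8: write(P1, v2, 199). refcount(pp4)=2>1 -> COPY to pp6. 7 ppages; refcounts: pp0:3 pp1:2 pp2:1 pp3:3 pp4:1 pp5:1 pp6:1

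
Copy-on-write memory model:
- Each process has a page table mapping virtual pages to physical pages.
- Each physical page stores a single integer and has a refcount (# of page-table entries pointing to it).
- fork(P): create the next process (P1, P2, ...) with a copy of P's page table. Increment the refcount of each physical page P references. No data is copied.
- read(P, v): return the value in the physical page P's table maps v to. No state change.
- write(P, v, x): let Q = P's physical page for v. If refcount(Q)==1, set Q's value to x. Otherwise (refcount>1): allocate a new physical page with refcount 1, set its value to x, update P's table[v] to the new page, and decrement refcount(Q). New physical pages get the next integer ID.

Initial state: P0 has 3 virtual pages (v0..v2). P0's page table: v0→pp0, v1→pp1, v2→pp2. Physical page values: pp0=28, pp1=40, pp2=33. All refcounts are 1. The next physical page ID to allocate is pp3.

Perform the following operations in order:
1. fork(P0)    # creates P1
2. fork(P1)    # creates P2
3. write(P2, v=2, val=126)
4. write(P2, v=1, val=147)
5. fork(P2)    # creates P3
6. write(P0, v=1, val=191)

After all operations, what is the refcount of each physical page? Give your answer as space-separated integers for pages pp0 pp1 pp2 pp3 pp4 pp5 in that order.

Op 1: fork(P0) -> P1. 3 ppages; refcounts: pp0:2 pp1:2 pp2:2
Op 2: fork(P1) -> P2. 3 ppages; refcounts: pp0:3 pp1:3 pp2:3
Op 3: write(P2, v2, 126). refcount(pp2)=3>1 -> COPY to pp3. 4 ppages; refcounts: pp0:3 pp1:3 pp2:2 pp3:1
Op 4: write(P2, v1, 147). refcount(pp1)=3>1 -> COPY to pp4. 5 ppages; refcounts: pp0:3 pp1:2 pp2:2 pp3:1 pp4:1
Op 5: fork(P2) -> P3. 5 ppages; refcounts: pp0:4 pp1:2 pp2:2 pp3:2 pp4:2
Op 6: write(P0, v1, 191). refcount(pp1)=2>1 -> COPY to pp5. 6 ppages; refcounts: pp0:4 pp1:1 pp2:2 pp3:2 pp4:2 pp5:1

Answer: 4 1 2 2 2 1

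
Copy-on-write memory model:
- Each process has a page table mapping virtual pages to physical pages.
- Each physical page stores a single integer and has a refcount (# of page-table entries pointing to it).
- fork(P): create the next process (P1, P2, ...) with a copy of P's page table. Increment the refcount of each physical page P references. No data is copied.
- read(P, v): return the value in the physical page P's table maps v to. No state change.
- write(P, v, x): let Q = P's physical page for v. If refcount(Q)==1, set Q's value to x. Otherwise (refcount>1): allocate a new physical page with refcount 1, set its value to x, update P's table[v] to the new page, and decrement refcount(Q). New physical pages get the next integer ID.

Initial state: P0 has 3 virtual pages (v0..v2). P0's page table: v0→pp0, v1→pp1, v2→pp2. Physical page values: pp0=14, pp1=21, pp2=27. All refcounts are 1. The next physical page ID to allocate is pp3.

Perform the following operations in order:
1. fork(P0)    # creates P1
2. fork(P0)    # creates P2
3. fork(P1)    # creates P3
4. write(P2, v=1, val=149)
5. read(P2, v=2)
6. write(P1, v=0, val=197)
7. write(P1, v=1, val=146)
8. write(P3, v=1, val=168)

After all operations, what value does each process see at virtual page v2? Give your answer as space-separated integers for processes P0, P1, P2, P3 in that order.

Op 1: fork(P0) -> P1. 3 ppages; refcounts: pp0:2 pp1:2 pp2:2
Op 2: fork(P0) -> P2. 3 ppages; refcounts: pp0:3 pp1:3 pp2:3
Op 3: fork(P1) -> P3. 3 ppages; refcounts: pp0:4 pp1:4 pp2:4
Op 4: write(P2, v1, 149). refcount(pp1)=4>1 -> COPY to pp3. 4 ppages; refcounts: pp0:4 pp1:3 pp2:4 pp3:1
Op 5: read(P2, v2) -> 27. No state change.
Op 6: write(P1, v0, 197). refcount(pp0)=4>1 -> COPY to pp4. 5 ppages; refcounts: pp0:3 pp1:3 pp2:4 pp3:1 pp4:1
Op 7: write(P1, v1, 146). refcount(pp1)=3>1 -> COPY to pp5. 6 ppages; refcounts: pp0:3 pp1:2 pp2:4 pp3:1 pp4:1 pp5:1
Op 8: write(P3, v1, 168). refcount(pp1)=2>1 -> COPY to pp6. 7 ppages; refcounts: pp0:3 pp1:1 pp2:4 pp3:1 pp4:1 pp5:1 pp6:1
P0: v2 -> pp2 = 27
P1: v2 -> pp2 = 27
P2: v2 -> pp2 = 27
P3: v2 -> pp2 = 27

Answer: 27 27 27 27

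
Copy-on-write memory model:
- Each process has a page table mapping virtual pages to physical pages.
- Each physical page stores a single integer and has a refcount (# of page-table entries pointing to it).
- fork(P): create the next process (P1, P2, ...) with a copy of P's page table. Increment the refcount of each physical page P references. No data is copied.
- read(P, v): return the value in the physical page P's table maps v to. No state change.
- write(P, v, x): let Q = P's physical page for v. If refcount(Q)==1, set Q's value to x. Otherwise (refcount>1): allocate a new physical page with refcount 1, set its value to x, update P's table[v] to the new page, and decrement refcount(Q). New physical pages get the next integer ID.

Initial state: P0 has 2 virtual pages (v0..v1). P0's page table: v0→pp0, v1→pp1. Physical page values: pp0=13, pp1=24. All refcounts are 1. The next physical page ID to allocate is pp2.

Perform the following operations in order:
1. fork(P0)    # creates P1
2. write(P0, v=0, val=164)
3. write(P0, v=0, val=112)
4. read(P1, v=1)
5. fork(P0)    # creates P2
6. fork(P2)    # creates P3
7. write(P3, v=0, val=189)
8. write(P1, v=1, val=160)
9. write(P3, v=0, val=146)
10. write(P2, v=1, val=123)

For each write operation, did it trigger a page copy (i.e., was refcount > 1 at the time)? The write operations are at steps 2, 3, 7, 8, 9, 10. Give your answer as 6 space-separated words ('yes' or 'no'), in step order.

Op 1: fork(P0) -> P1. 2 ppages; refcounts: pp0:2 pp1:2
Op 2: write(P0, v0, 164). refcount(pp0)=2>1 -> COPY to pp2. 3 ppages; refcounts: pp0:1 pp1:2 pp2:1
Op 3: write(P0, v0, 112). refcount(pp2)=1 -> write in place. 3 ppages; refcounts: pp0:1 pp1:2 pp2:1
Op 4: read(P1, v1) -> 24. No state change.
Op 5: fork(P0) -> P2. 3 ppages; refcounts: pp0:1 pp1:3 pp2:2
Op 6: fork(P2) -> P3. 3 ppages; refcounts: pp0:1 pp1:4 pp2:3
Op 7: write(P3, v0, 189). refcount(pp2)=3>1 -> COPY to pp3. 4 ppages; refcounts: pp0:1 pp1:4 pp2:2 pp3:1
Op 8: write(P1, v1, 160). refcount(pp1)=4>1 -> COPY to pp4. 5 ppages; refcounts: pp0:1 pp1:3 pp2:2 pp3:1 pp4:1
Op 9: write(P3, v0, 146). refcount(pp3)=1 -> write in place. 5 ppages; refcounts: pp0:1 pp1:3 pp2:2 pp3:1 pp4:1
Op 10: write(P2, v1, 123). refcount(pp1)=3>1 -> COPY to pp5. 6 ppages; refcounts: pp0:1 pp1:2 pp2:2 pp3:1 pp4:1 pp5:1

yes no yes yes no yes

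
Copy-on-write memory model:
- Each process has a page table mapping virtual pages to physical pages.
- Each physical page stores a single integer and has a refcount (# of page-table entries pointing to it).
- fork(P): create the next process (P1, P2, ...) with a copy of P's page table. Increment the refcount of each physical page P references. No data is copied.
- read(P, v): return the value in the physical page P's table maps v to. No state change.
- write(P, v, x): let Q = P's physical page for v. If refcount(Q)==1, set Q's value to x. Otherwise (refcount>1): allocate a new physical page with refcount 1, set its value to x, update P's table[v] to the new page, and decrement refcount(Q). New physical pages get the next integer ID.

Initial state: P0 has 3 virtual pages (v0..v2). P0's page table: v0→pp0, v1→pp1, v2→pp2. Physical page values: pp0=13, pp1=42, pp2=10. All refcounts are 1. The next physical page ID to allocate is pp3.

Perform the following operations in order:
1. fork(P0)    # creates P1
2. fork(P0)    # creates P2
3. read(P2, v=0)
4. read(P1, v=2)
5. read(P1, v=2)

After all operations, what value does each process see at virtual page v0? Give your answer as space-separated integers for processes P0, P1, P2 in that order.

Op 1: fork(P0) -> P1. 3 ppages; refcounts: pp0:2 pp1:2 pp2:2
Op 2: fork(P0) -> P2. 3 ppages; refcounts: pp0:3 pp1:3 pp2:3
Op 3: read(P2, v0) -> 13. No state change.
Op 4: read(P1, v2) -> 10. No state change.
Op 5: read(P1, v2) -> 10. No state change.
P0: v0 -> pp0 = 13
P1: v0 -> pp0 = 13
P2: v0 -> pp0 = 13

Answer: 13 13 13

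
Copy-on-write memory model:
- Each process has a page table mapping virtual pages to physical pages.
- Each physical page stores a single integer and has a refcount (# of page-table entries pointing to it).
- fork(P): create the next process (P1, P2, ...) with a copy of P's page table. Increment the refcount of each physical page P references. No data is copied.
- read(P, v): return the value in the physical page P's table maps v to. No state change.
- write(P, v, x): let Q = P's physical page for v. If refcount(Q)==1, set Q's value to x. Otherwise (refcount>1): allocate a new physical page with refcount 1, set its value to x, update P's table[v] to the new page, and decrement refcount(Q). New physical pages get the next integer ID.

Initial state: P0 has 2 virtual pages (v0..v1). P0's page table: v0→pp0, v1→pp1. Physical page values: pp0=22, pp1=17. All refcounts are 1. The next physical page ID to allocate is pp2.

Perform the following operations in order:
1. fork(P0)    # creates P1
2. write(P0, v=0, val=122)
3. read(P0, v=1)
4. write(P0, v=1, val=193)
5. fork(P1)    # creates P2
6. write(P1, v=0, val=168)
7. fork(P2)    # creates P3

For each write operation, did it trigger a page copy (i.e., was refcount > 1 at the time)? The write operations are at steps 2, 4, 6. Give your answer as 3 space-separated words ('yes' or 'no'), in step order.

Op 1: fork(P0) -> P1. 2 ppages; refcounts: pp0:2 pp1:2
Op 2: write(P0, v0, 122). refcount(pp0)=2>1 -> COPY to pp2. 3 ppages; refcounts: pp0:1 pp1:2 pp2:1
Op 3: read(P0, v1) -> 17. No state change.
Op 4: write(P0, v1, 193). refcount(pp1)=2>1 -> COPY to pp3. 4 ppages; refcounts: pp0:1 pp1:1 pp2:1 pp3:1
Op 5: fork(P1) -> P2. 4 ppages; refcounts: pp0:2 pp1:2 pp2:1 pp3:1
Op 6: write(P1, v0, 168). refcount(pp0)=2>1 -> COPY to pp4. 5 ppages; refcounts: pp0:1 pp1:2 pp2:1 pp3:1 pp4:1
Op 7: fork(P2) -> P3. 5 ppages; refcounts: pp0:2 pp1:3 pp2:1 pp3:1 pp4:1

yes yes yes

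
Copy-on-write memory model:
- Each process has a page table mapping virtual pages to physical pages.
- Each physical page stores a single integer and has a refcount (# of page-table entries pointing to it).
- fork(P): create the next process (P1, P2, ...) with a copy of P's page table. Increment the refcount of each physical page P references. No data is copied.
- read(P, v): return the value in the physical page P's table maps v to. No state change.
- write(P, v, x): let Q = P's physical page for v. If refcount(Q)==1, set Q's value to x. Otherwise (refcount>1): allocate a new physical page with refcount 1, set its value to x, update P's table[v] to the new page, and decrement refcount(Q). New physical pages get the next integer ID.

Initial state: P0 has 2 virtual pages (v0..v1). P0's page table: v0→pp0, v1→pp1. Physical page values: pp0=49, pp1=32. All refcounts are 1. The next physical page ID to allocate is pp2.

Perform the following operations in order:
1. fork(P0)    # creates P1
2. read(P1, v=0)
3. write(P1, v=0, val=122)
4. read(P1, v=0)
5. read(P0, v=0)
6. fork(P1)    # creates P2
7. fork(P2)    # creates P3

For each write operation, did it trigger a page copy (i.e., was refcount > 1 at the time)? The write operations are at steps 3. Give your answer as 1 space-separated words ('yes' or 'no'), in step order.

Op 1: fork(P0) -> P1. 2 ppages; refcounts: pp0:2 pp1:2
Op 2: read(P1, v0) -> 49. No state change.
Op 3: write(P1, v0, 122). refcount(pp0)=2>1 -> COPY to pp2. 3 ppages; refcounts: pp0:1 pp1:2 pp2:1
Op 4: read(P1, v0) -> 122. No state change.
Op 5: read(P0, v0) -> 49. No state change.
Op 6: fork(P1) -> P2. 3 ppages; refcounts: pp0:1 pp1:3 pp2:2
Op 7: fork(P2) -> P3. 3 ppages; refcounts: pp0:1 pp1:4 pp2:3

yes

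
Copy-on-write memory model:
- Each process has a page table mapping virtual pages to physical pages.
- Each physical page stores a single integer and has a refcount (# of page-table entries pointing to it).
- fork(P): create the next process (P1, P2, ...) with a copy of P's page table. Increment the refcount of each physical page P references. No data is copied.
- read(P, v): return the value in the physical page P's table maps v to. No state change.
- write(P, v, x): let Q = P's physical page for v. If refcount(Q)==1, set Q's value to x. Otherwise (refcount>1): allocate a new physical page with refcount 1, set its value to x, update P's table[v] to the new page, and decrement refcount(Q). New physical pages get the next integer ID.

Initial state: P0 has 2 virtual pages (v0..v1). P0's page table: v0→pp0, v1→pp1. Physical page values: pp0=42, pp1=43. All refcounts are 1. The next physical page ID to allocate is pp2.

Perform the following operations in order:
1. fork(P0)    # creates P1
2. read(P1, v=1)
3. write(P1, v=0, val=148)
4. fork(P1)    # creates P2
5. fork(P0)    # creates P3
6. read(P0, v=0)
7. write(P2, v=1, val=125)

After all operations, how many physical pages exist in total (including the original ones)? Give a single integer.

Op 1: fork(P0) -> P1. 2 ppages; refcounts: pp0:2 pp1:2
Op 2: read(P1, v1) -> 43. No state change.
Op 3: write(P1, v0, 148). refcount(pp0)=2>1 -> COPY to pp2. 3 ppages; refcounts: pp0:1 pp1:2 pp2:1
Op 4: fork(P1) -> P2. 3 ppages; refcounts: pp0:1 pp1:3 pp2:2
Op 5: fork(P0) -> P3. 3 ppages; refcounts: pp0:2 pp1:4 pp2:2
Op 6: read(P0, v0) -> 42. No state change.
Op 7: write(P2, v1, 125). refcount(pp1)=4>1 -> COPY to pp3. 4 ppages; refcounts: pp0:2 pp1:3 pp2:2 pp3:1

Answer: 4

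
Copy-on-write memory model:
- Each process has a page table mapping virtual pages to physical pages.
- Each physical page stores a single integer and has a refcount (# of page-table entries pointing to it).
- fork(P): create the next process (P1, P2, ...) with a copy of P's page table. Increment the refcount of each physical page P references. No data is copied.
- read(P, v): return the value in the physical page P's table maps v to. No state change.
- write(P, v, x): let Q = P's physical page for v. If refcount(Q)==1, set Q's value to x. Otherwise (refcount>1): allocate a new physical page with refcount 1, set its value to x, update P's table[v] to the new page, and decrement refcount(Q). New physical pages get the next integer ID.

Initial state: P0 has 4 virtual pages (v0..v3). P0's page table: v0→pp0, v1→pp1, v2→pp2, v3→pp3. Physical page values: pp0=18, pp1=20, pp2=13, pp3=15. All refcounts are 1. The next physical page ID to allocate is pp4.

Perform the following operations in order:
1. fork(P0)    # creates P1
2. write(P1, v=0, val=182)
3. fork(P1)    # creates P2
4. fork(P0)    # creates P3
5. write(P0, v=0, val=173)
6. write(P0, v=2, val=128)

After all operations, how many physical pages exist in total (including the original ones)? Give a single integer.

Answer: 7

Derivation:
Op 1: fork(P0) -> P1. 4 ppages; refcounts: pp0:2 pp1:2 pp2:2 pp3:2
Op 2: write(P1, v0, 182). refcount(pp0)=2>1 -> COPY to pp4. 5 ppages; refcounts: pp0:1 pp1:2 pp2:2 pp3:2 pp4:1
Op 3: fork(P1) -> P2. 5 ppages; refcounts: pp0:1 pp1:3 pp2:3 pp3:3 pp4:2
Op 4: fork(P0) -> P3. 5 ppages; refcounts: pp0:2 pp1:4 pp2:4 pp3:4 pp4:2
Op 5: write(P0, v0, 173). refcount(pp0)=2>1 -> COPY to pp5. 6 ppages; refcounts: pp0:1 pp1:4 pp2:4 pp3:4 pp4:2 pp5:1
Op 6: write(P0, v2, 128). refcount(pp2)=4>1 -> COPY to pp6. 7 ppages; refcounts: pp0:1 pp1:4 pp2:3 pp3:4 pp4:2 pp5:1 pp6:1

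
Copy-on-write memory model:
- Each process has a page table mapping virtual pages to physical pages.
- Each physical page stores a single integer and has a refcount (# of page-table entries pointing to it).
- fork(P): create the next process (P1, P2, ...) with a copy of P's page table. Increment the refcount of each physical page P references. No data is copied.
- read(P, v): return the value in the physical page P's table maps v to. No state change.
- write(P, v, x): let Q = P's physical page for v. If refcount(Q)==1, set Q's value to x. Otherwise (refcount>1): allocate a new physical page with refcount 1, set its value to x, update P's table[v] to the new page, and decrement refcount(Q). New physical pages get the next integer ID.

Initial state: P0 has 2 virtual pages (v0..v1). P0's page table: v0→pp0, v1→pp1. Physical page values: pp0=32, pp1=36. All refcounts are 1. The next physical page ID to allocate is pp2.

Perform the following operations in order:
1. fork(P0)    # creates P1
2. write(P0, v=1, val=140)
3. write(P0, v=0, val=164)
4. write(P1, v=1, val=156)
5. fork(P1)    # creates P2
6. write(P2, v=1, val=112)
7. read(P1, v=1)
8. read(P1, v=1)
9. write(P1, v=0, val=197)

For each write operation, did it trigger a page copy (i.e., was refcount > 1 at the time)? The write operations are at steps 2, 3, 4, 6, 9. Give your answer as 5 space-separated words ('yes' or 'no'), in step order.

Op 1: fork(P0) -> P1. 2 ppages; refcounts: pp0:2 pp1:2
Op 2: write(P0, v1, 140). refcount(pp1)=2>1 -> COPY to pp2. 3 ppages; refcounts: pp0:2 pp1:1 pp2:1
Op 3: write(P0, v0, 164). refcount(pp0)=2>1 -> COPY to pp3. 4 ppages; refcounts: pp0:1 pp1:1 pp2:1 pp3:1
Op 4: write(P1, v1, 156). refcount(pp1)=1 -> write in place. 4 ppages; refcounts: pp0:1 pp1:1 pp2:1 pp3:1
Op 5: fork(P1) -> P2. 4 ppages; refcounts: pp0:2 pp1:2 pp2:1 pp3:1
Op 6: write(P2, v1, 112). refcount(pp1)=2>1 -> COPY to pp4. 5 ppages; refcounts: pp0:2 pp1:1 pp2:1 pp3:1 pp4:1
Op 7: read(P1, v1) -> 156. No state change.
Op 8: read(P1, v1) -> 156. No state change.
Op 9: write(P1, v0, 197). refcount(pp0)=2>1 -> COPY to pp5. 6 ppages; refcounts: pp0:1 pp1:1 pp2:1 pp3:1 pp4:1 pp5:1

yes yes no yes yes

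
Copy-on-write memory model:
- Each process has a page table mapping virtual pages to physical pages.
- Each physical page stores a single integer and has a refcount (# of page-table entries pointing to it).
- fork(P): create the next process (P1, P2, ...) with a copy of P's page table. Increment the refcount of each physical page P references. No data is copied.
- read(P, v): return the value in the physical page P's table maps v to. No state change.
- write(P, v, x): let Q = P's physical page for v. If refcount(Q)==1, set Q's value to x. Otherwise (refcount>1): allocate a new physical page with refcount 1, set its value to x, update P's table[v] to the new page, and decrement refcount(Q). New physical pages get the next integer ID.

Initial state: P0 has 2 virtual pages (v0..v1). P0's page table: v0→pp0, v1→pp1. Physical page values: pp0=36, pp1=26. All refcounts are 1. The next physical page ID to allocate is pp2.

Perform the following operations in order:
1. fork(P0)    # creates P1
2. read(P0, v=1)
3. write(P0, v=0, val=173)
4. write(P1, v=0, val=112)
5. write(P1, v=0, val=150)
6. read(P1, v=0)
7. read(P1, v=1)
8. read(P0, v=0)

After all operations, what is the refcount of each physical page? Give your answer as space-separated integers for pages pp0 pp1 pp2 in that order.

Op 1: fork(P0) -> P1. 2 ppages; refcounts: pp0:2 pp1:2
Op 2: read(P0, v1) -> 26. No state change.
Op 3: write(P0, v0, 173). refcount(pp0)=2>1 -> COPY to pp2. 3 ppages; refcounts: pp0:1 pp1:2 pp2:1
Op 4: write(P1, v0, 112). refcount(pp0)=1 -> write in place. 3 ppages; refcounts: pp0:1 pp1:2 pp2:1
Op 5: write(P1, v0, 150). refcount(pp0)=1 -> write in place. 3 ppages; refcounts: pp0:1 pp1:2 pp2:1
Op 6: read(P1, v0) -> 150. No state change.
Op 7: read(P1, v1) -> 26. No state change.
Op 8: read(P0, v0) -> 173. No state change.

Answer: 1 2 1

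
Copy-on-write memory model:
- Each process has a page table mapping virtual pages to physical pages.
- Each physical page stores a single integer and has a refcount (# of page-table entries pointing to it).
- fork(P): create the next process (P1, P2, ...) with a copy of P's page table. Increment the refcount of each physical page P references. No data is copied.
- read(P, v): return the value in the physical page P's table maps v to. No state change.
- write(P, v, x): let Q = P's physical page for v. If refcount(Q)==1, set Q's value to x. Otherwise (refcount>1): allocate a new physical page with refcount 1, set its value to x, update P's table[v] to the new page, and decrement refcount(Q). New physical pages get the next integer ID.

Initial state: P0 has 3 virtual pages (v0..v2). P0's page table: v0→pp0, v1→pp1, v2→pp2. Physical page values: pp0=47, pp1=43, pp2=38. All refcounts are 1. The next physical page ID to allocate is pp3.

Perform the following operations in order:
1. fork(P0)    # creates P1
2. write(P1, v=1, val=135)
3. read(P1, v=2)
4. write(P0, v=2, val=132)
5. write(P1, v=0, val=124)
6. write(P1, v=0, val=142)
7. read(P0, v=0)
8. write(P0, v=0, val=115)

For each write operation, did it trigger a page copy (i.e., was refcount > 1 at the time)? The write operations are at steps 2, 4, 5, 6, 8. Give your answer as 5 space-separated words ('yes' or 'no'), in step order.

Op 1: fork(P0) -> P1. 3 ppages; refcounts: pp0:2 pp1:2 pp2:2
Op 2: write(P1, v1, 135). refcount(pp1)=2>1 -> COPY to pp3. 4 ppages; refcounts: pp0:2 pp1:1 pp2:2 pp3:1
Op 3: read(P1, v2) -> 38. No state change.
Op 4: write(P0, v2, 132). refcount(pp2)=2>1 -> COPY to pp4. 5 ppages; refcounts: pp0:2 pp1:1 pp2:1 pp3:1 pp4:1
Op 5: write(P1, v0, 124). refcount(pp0)=2>1 -> COPY to pp5. 6 ppages; refcounts: pp0:1 pp1:1 pp2:1 pp3:1 pp4:1 pp5:1
Op 6: write(P1, v0, 142). refcount(pp5)=1 -> write in place. 6 ppages; refcounts: pp0:1 pp1:1 pp2:1 pp3:1 pp4:1 pp5:1
Op 7: read(P0, v0) -> 47. No state change.
Op 8: write(P0, v0, 115). refcount(pp0)=1 -> write in place. 6 ppages; refcounts: pp0:1 pp1:1 pp2:1 pp3:1 pp4:1 pp5:1

yes yes yes no no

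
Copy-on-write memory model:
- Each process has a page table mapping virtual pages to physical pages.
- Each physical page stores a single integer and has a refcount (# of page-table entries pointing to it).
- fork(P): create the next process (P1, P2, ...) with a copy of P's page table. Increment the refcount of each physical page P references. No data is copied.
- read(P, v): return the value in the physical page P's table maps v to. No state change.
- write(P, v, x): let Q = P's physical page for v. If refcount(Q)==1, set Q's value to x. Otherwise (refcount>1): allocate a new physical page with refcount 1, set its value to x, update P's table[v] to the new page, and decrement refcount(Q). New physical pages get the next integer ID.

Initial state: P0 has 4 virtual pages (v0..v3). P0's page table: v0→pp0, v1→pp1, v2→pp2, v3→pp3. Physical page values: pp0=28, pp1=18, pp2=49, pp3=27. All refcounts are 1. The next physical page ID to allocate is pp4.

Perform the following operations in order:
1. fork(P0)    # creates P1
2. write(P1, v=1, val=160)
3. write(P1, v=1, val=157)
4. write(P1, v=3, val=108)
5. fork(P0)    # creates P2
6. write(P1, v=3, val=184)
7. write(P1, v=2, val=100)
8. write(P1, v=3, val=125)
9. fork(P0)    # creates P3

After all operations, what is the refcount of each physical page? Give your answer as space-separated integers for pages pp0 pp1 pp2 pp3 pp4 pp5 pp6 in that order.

Answer: 4 3 3 3 1 1 1

Derivation:
Op 1: fork(P0) -> P1. 4 ppages; refcounts: pp0:2 pp1:2 pp2:2 pp3:2
Op 2: write(P1, v1, 160). refcount(pp1)=2>1 -> COPY to pp4. 5 ppages; refcounts: pp0:2 pp1:1 pp2:2 pp3:2 pp4:1
Op 3: write(P1, v1, 157). refcount(pp4)=1 -> write in place. 5 ppages; refcounts: pp0:2 pp1:1 pp2:2 pp3:2 pp4:1
Op 4: write(P1, v3, 108). refcount(pp3)=2>1 -> COPY to pp5. 6 ppages; refcounts: pp0:2 pp1:1 pp2:2 pp3:1 pp4:1 pp5:1
Op 5: fork(P0) -> P2. 6 ppages; refcounts: pp0:3 pp1:2 pp2:3 pp3:2 pp4:1 pp5:1
Op 6: write(P1, v3, 184). refcount(pp5)=1 -> write in place. 6 ppages; refcounts: pp0:3 pp1:2 pp2:3 pp3:2 pp4:1 pp5:1
Op 7: write(P1, v2, 100). refcount(pp2)=3>1 -> COPY to pp6. 7 ppages; refcounts: pp0:3 pp1:2 pp2:2 pp3:2 pp4:1 pp5:1 pp6:1
Op 8: write(P1, v3, 125). refcount(pp5)=1 -> write in place. 7 ppages; refcounts: pp0:3 pp1:2 pp2:2 pp3:2 pp4:1 pp5:1 pp6:1
Op 9: fork(P0) -> P3. 7 ppages; refcounts: pp0:4 pp1:3 pp2:3 pp3:3 pp4:1 pp5:1 pp6:1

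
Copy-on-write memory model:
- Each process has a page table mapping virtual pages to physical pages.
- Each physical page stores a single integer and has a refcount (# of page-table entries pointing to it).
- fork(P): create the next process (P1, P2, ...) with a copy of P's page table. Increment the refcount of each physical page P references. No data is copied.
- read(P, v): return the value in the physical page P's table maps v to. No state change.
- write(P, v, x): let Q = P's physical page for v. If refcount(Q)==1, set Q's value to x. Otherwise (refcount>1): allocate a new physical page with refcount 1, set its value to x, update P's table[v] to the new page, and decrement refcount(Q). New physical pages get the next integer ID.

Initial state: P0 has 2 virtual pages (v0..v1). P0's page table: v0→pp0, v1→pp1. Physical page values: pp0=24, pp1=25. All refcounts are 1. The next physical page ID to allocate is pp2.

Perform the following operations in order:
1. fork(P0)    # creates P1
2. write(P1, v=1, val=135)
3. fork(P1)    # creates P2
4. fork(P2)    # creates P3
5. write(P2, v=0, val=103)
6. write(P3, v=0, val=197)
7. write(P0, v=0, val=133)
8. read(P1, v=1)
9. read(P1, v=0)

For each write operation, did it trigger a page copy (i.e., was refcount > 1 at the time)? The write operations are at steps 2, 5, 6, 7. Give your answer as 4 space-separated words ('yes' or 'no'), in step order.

Op 1: fork(P0) -> P1. 2 ppages; refcounts: pp0:2 pp1:2
Op 2: write(P1, v1, 135). refcount(pp1)=2>1 -> COPY to pp2. 3 ppages; refcounts: pp0:2 pp1:1 pp2:1
Op 3: fork(P1) -> P2. 3 ppages; refcounts: pp0:3 pp1:1 pp2:2
Op 4: fork(P2) -> P3. 3 ppages; refcounts: pp0:4 pp1:1 pp2:3
Op 5: write(P2, v0, 103). refcount(pp0)=4>1 -> COPY to pp3. 4 ppages; refcounts: pp0:3 pp1:1 pp2:3 pp3:1
Op 6: write(P3, v0, 197). refcount(pp0)=3>1 -> COPY to pp4. 5 ppages; refcounts: pp0:2 pp1:1 pp2:3 pp3:1 pp4:1
Op 7: write(P0, v0, 133). refcount(pp0)=2>1 -> COPY to pp5. 6 ppages; refcounts: pp0:1 pp1:1 pp2:3 pp3:1 pp4:1 pp5:1
Op 8: read(P1, v1) -> 135. No state change.
Op 9: read(P1, v0) -> 24. No state change.

yes yes yes yes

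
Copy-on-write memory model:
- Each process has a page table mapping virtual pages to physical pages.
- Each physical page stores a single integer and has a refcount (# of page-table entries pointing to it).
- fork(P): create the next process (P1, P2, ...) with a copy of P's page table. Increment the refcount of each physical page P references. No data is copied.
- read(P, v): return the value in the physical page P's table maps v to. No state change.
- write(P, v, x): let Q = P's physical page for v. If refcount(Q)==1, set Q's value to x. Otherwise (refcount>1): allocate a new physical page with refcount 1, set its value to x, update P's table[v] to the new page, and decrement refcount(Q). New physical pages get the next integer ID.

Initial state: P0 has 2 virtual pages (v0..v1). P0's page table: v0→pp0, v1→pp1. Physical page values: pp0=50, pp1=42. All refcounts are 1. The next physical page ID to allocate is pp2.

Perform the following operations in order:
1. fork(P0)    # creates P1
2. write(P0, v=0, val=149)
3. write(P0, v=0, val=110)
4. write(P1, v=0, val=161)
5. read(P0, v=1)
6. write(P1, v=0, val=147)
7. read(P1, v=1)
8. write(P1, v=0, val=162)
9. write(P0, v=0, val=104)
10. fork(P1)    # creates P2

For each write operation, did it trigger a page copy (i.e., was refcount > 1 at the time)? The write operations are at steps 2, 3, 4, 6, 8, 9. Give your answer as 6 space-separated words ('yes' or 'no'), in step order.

Op 1: fork(P0) -> P1. 2 ppages; refcounts: pp0:2 pp1:2
Op 2: write(P0, v0, 149). refcount(pp0)=2>1 -> COPY to pp2. 3 ppages; refcounts: pp0:1 pp1:2 pp2:1
Op 3: write(P0, v0, 110). refcount(pp2)=1 -> write in place. 3 ppages; refcounts: pp0:1 pp1:2 pp2:1
Op 4: write(P1, v0, 161). refcount(pp0)=1 -> write in place. 3 ppages; refcounts: pp0:1 pp1:2 pp2:1
Op 5: read(P0, v1) -> 42. No state change.
Op 6: write(P1, v0, 147). refcount(pp0)=1 -> write in place. 3 ppages; refcounts: pp0:1 pp1:2 pp2:1
Op 7: read(P1, v1) -> 42. No state change.
Op 8: write(P1, v0, 162). refcount(pp0)=1 -> write in place. 3 ppages; refcounts: pp0:1 pp1:2 pp2:1
Op 9: write(P0, v0, 104). refcount(pp2)=1 -> write in place. 3 ppages; refcounts: pp0:1 pp1:2 pp2:1
Op 10: fork(P1) -> P2. 3 ppages; refcounts: pp0:2 pp1:3 pp2:1

yes no no no no no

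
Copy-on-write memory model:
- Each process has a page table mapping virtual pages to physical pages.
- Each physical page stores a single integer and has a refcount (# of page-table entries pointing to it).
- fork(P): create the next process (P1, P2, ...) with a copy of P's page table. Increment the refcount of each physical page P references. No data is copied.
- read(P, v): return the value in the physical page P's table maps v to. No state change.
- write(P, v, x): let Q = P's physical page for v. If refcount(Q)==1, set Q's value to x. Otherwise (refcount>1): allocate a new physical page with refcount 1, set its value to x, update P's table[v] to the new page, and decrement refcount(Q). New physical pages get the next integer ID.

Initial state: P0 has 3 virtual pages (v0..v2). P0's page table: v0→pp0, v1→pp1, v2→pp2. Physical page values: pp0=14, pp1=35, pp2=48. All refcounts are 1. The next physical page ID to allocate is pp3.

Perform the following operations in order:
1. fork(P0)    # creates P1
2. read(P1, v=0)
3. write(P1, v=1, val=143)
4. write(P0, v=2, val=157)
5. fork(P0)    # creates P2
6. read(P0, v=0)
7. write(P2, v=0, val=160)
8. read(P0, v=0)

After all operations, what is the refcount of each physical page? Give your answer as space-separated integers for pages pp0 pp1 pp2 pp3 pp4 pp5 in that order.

Answer: 2 2 1 1 2 1

Derivation:
Op 1: fork(P0) -> P1. 3 ppages; refcounts: pp0:2 pp1:2 pp2:2
Op 2: read(P1, v0) -> 14. No state change.
Op 3: write(P1, v1, 143). refcount(pp1)=2>1 -> COPY to pp3. 4 ppages; refcounts: pp0:2 pp1:1 pp2:2 pp3:1
Op 4: write(P0, v2, 157). refcount(pp2)=2>1 -> COPY to pp4. 5 ppages; refcounts: pp0:2 pp1:1 pp2:1 pp3:1 pp4:1
Op 5: fork(P0) -> P2. 5 ppages; refcounts: pp0:3 pp1:2 pp2:1 pp3:1 pp4:2
Op 6: read(P0, v0) -> 14. No state change.
Op 7: write(P2, v0, 160). refcount(pp0)=3>1 -> COPY to pp5. 6 ppages; refcounts: pp0:2 pp1:2 pp2:1 pp3:1 pp4:2 pp5:1
Op 8: read(P0, v0) -> 14. No state change.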